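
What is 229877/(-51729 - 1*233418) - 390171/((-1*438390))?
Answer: 1164479123/13889510370 ≈ 0.083839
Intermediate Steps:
229877/(-51729 - 1*233418) - 390171/((-1*438390)) = 229877/(-51729 - 233418) - 390171/(-438390) = 229877/(-285147) - 390171*(-1/438390) = 229877*(-1/285147) + 130057/146130 = -229877/285147 + 130057/146130 = 1164479123/13889510370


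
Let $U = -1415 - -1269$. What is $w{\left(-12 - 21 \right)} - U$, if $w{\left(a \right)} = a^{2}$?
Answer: $1235$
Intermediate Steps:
$U = -146$ ($U = -1415 + 1269 = -146$)
$w{\left(-12 - 21 \right)} - U = \left(-12 - 21\right)^{2} - -146 = \left(-33\right)^{2} + 146 = 1089 + 146 = 1235$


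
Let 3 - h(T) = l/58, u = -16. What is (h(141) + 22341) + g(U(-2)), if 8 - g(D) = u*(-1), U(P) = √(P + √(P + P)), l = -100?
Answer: 647794/29 ≈ 22338.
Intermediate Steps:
U(P) = √(P + √2*√P) (U(P) = √(P + √(2*P)) = √(P + √2*√P))
h(T) = 137/29 (h(T) = 3 - (-100)/58 = 3 - 1*(-50/29) = 3 + 50/29 = 137/29)
g(D) = -8 (g(D) = 8 - (-16)*(-1) = 8 - 1*16 = 8 - 16 = -8)
(h(141) + 22341) + g(U(-2)) = (137/29 + 22341) - 8 = 648026/29 - 8 = 647794/29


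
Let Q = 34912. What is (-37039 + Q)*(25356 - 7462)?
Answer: -38060538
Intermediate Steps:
(-37039 + Q)*(25356 - 7462) = (-37039 + 34912)*(25356 - 7462) = -2127*17894 = -38060538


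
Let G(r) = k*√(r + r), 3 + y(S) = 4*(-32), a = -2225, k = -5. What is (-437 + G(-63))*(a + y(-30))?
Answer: 1029572 + 35340*I*√14 ≈ 1.0296e+6 + 1.3223e+5*I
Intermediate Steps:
y(S) = -131 (y(S) = -3 + 4*(-32) = -3 - 128 = -131)
G(r) = -5*√2*√r (G(r) = -5*√(r + r) = -5*√2*√r)
(-437 + G(-63))*(a + y(-30)) = (-437 - 5*√2*√(-63))*(-2225 - 131) = (-437 - 5*√2*3*I*√7)*(-2356) = (-437 - 15*I*√14)*(-2356) = 1029572 + 35340*I*√14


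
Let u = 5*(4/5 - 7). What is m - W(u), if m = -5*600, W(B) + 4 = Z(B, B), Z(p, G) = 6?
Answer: -3002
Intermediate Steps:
u = -31 (u = 5*(4*(⅕) - 7) = 5*(⅘ - 7) = 5*(-31/5) = -31)
W(B) = 2 (W(B) = -4 + 6 = 2)
m = -3000
m - W(u) = -3000 - 1*2 = -3000 - 2 = -3002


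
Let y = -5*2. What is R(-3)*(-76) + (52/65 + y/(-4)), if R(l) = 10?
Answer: -7567/10 ≈ -756.70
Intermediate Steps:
y = -10
R(-3)*(-76) + (52/65 + y/(-4)) = 10*(-76) + (52/65 - 10/(-4)) = -760 + (52*(1/65) - 10*(-¼)) = -760 + (⅘ + 5/2) = -760 + 33/10 = -7567/10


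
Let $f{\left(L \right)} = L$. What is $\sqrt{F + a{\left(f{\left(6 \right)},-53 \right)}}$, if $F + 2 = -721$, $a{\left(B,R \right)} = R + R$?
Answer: $i \sqrt{829} \approx 28.792 i$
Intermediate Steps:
$a{\left(B,R \right)} = 2 R$
$F = -723$ ($F = -2 - 721 = -723$)
$\sqrt{F + a{\left(f{\left(6 \right)},-53 \right)}} = \sqrt{-723 + 2 \left(-53\right)} = \sqrt{-723 - 106} = \sqrt{-829} = i \sqrt{829}$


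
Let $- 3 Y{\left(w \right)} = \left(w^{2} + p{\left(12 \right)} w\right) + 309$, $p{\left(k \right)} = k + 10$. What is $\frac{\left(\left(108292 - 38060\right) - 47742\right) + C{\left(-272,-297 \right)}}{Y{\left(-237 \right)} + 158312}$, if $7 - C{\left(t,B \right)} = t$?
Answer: $\frac{22769}{141224} \approx 0.16123$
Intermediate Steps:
$C{\left(t,B \right)} = 7 - t$
$p{\left(k \right)} = 10 + k$
$Y{\left(w \right)} = -103 - \frac{22 w}{3} - \frac{w^{2}}{3}$ ($Y{\left(w \right)} = - \frac{\left(w^{2} + \left(10 + 12\right) w\right) + 309}{3} = - \frac{\left(w^{2} + 22 w\right) + 309}{3} = - \frac{309 + w^{2} + 22 w}{3} = -103 - \frac{22 w}{3} - \frac{w^{2}}{3}$)
$\frac{\left(\left(108292 - 38060\right) - 47742\right) + C{\left(-272,-297 \right)}}{Y{\left(-237 \right)} + 158312} = \frac{\left(\left(108292 - 38060\right) - 47742\right) + \left(7 - -272\right)}{\left(-103 - -1738 - \frac{\left(-237\right)^{2}}{3}\right) + 158312} = \frac{\left(70232 - 47742\right) + \left(7 + 272\right)}{\left(-103 + 1738 - 18723\right) + 158312} = \frac{22490 + 279}{\left(-103 + 1738 - 18723\right) + 158312} = \frac{22769}{-17088 + 158312} = \frac{22769}{141224}$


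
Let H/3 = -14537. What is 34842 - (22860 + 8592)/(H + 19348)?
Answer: 845402898/24263 ≈ 34843.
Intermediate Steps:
H = -43611 (H = 3*(-14537) = -43611)
34842 - (22860 + 8592)/(H + 19348) = 34842 - (22860 + 8592)/(-43611 + 19348) = 34842 - 31452/(-24263) = 34842 - 31452*(-1)/24263 = 34842 - 1*(-31452/24263) = 34842 + 31452/24263 = 845402898/24263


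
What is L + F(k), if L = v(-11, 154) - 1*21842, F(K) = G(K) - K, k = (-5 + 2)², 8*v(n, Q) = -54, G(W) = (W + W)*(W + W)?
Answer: -86135/4 ≈ -21534.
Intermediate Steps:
G(W) = 4*W² (G(W) = (2*W)*(2*W) = 4*W²)
v(n, Q) = -27/4 (v(n, Q) = (⅛)*(-54) = -27/4)
k = 9 (k = (-3)² = 9)
F(K) = -K + 4*K² (F(K) = 4*K² - K = -K + 4*K²)
L = -87395/4 (L = -27/4 - 1*21842 = -27/4 - 21842 = -87395/4 ≈ -21849.)
L + F(k) = -87395/4 + 9*(-1 + 4*9) = -87395/4 + 9*(-1 + 36) = -87395/4 + 9*35 = -87395/4 + 315 = -86135/4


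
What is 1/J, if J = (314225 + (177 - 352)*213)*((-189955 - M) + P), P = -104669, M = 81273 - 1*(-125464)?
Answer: -1/138851928950 ≈ -7.2019e-12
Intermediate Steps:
M = 206737 (M = 81273 + 125464 = 206737)
J = -138851928950 (J = (314225 + (177 - 352)*213)*((-189955 - 1*206737) - 104669) = (314225 - 175*213)*((-189955 - 206737) - 104669) = (314225 - 37275)*(-396692 - 104669) = 276950*(-501361) = -138851928950)
1/J = 1/(-138851928950) = -1/138851928950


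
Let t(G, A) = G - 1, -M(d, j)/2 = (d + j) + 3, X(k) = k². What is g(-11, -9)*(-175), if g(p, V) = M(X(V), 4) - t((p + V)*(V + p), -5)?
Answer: 100625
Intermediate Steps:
M(d, j) = -6 - 2*d - 2*j (M(d, j) = -2*((d + j) + 3) = -2*(3 + d + j) = -6 - 2*d - 2*j)
t(G, A) = -1 + G
g(p, V) = -13 - (V + p)² - 2*V² (g(p, V) = (-6 - 2*V² - 2*4) - (-1 + (p + V)*(V + p)) = (-6 - 2*V² - 8) - (-1 + (V + p)*(V + p)) = (-14 - 2*V²) - (-1 + (V + p)²) = (-14 - 2*V²) + (1 - (V + p)²) = -13 - (V + p)² - 2*V²)
g(-11, -9)*(-175) = (-13 - 1*(-11)² - 3*(-9)² - 2*(-9)*(-11))*(-175) = (-13 - 1*121 - 3*81 - 198)*(-175) = (-13 - 121 - 243 - 198)*(-175) = -575*(-175) = 100625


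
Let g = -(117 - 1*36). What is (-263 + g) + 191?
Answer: -153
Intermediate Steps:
g = -81 (g = -(117 - 36) = -1*81 = -81)
(-263 + g) + 191 = (-263 - 81) + 191 = -344 + 191 = -153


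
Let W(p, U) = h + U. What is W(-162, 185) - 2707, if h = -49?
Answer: -2571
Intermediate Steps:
W(p, U) = -49 + U
W(-162, 185) - 2707 = (-49 + 185) - 2707 = 136 - 2707 = -2571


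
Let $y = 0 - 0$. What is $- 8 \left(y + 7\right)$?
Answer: $-56$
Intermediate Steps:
$y = 0$ ($y = 0 + 0 = 0$)
$- 8 \left(y + 7\right) = - 8 \left(0 + 7\right) = \left(-8\right) 7 = -56$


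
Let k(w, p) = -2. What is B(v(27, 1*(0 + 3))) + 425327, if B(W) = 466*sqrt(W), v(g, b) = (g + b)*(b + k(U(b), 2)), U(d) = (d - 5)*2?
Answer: 425327 + 466*sqrt(30) ≈ 4.2788e+5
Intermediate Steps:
U(d) = -10 + 2*d (U(d) = (-5 + d)*2 = -10 + 2*d)
v(g, b) = (-2 + b)*(b + g) (v(g, b) = (g + b)*(b - 2) = (b + g)*(-2 + b) = (-2 + b)*(b + g))
B(v(27, 1*(0 + 3))) + 425327 = 466*sqrt((1*(0 + 3))**2 - 2*(0 + 3) - 2*27 + (1*(0 + 3))*27) + 425327 = 466*sqrt((1*3)**2 - 2*3 - 54 + (1*3)*27) + 425327 = 466*sqrt(3**2 - 2*3 - 54 + 3*27) + 425327 = 466*sqrt(9 - 6 - 54 + 81) + 425327 = 466*sqrt(30) + 425327 = 425327 + 466*sqrt(30)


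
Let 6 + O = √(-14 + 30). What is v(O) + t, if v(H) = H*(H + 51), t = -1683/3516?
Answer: -115417/1172 ≈ -98.479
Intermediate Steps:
t = -561/1172 (t = -1683*1/3516 = -561/1172 ≈ -0.47867)
O = -2 (O = -6 + √(-14 + 30) = -6 + √16 = -6 + 4 = -2)
v(H) = H*(51 + H)
v(O) + t = -2*(51 - 2) - 561/1172 = -2*49 - 561/1172 = -98 - 561/1172 = -115417/1172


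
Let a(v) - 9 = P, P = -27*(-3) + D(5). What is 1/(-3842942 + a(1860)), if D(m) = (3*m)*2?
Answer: -1/3842822 ≈ -2.6023e-7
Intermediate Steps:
D(m) = 6*m
P = 111 (P = -27*(-3) + 6*5 = 81 + 30 = 111)
a(v) = 120 (a(v) = 9 + 111 = 120)
1/(-3842942 + a(1860)) = 1/(-3842942 + 120) = 1/(-3842822) = -1/3842822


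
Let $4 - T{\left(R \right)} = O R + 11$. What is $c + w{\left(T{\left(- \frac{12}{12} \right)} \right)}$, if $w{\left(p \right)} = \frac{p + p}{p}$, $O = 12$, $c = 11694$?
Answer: $11696$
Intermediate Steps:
$T{\left(R \right)} = -7 - 12 R$ ($T{\left(R \right)} = 4 - \left(12 R + 11\right) = 4 - \left(11 + 12 R\right) = -7 - 12 R$)
$w{\left(p \right)} = 2$ ($w{\left(p \right)} = \frac{2 p}{p} = 2$)
$c + w{\left(T{\left(- \frac{12}{12} \right)} \right)} = 11694 + 2 = 11696$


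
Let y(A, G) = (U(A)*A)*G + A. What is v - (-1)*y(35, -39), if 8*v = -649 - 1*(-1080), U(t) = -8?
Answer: 88071/8 ≈ 11009.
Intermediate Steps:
y(A, G) = A - 8*A*G (y(A, G) = (-8*A)*G + A = -8*A*G + A = A - 8*A*G)
v = 431/8 (v = (-649 - 1*(-1080))/8 = (-649 + 1080)/8 = (1/8)*431 = 431/8 ≈ 53.875)
v - (-1)*y(35, -39) = 431/8 - (-1)*35*(1 - 8*(-39)) = 431/8 - (-1)*35*(1 + 312) = 431/8 - (-1)*35*313 = 431/8 - (-1)*10955 = 431/8 - 1*(-10955) = 431/8 + 10955 = 88071/8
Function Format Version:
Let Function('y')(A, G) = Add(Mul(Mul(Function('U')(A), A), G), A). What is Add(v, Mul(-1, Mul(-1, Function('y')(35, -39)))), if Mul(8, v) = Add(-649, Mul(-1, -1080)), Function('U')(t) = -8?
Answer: Rational(88071, 8) ≈ 11009.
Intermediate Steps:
Function('y')(A, G) = Add(A, Mul(-8, A, G)) (Function('y')(A, G) = Add(Mul(Mul(-8, A), G), A) = Add(Mul(-8, A, G), A) = Add(A, Mul(-8, A, G)))
v = Rational(431, 8) (v = Mul(Rational(1, 8), Add(-649, Mul(-1, -1080))) = Mul(Rational(1, 8), Add(-649, 1080)) = Mul(Rational(1, 8), 431) = Rational(431, 8) ≈ 53.875)
Add(v, Mul(-1, Mul(-1, Function('y')(35, -39)))) = Add(Rational(431, 8), Mul(-1, Mul(-1, Mul(35, Add(1, Mul(-8, -39)))))) = Add(Rational(431, 8), Mul(-1, Mul(-1, Mul(35, Add(1, 312))))) = Add(Rational(431, 8), Mul(-1, Mul(-1, Mul(35, 313)))) = Add(Rational(431, 8), Mul(-1, Mul(-1, 10955))) = Add(Rational(431, 8), Mul(-1, -10955)) = Add(Rational(431, 8), 10955) = Rational(88071, 8)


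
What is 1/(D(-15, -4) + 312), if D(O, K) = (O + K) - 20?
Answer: 1/273 ≈ 0.0036630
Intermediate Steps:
D(O, K) = -20 + K + O (D(O, K) = (K + O) - 20 = -20 + K + O)
1/(D(-15, -4) + 312) = 1/((-20 - 4 - 15) + 312) = 1/(-39 + 312) = 1/273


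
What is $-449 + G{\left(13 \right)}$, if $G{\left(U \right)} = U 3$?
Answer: $-410$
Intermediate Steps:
$G{\left(U \right)} = 3 U$
$-449 + G{\left(13 \right)} = -449 + 3 \cdot 13 = -449 + 39 = -410$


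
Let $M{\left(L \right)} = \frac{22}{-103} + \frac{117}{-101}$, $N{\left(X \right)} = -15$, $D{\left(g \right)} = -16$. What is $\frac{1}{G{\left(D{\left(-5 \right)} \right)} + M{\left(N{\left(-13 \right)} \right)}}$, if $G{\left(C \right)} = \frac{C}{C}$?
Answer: $- \frac{10403}{3870} \approx -2.6881$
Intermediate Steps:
$M{\left(L \right)} = - \frac{14273}{10403}$ ($M{\left(L \right)} = 22 \left(- \frac{1}{103}\right) + 117 \left(- \frac{1}{101}\right) = - \frac{22}{103} - \frac{117}{101} = - \frac{14273}{10403}$)
$G{\left(C \right)} = 1$
$\frac{1}{G{\left(D{\left(-5 \right)} \right)} + M{\left(N{\left(-13 \right)} \right)}} = \frac{1}{1 - \frac{14273}{10403}} = \frac{1}{- \frac{3870}{10403}} = - \frac{10403}{3870}$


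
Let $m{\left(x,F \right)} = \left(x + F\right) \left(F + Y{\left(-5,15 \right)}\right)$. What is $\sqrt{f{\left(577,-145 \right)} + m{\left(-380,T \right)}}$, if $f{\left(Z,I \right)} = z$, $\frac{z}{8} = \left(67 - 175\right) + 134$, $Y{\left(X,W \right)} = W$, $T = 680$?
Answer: $2 \sqrt{52177} \approx 456.85$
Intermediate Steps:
$z = 208$ ($z = 8 \left(\left(67 - 175\right) + 134\right) = 8 \left(-108 + 134\right) = 8 \cdot 26 = 208$)
$m{\left(x,F \right)} = \left(15 + F\right) \left(F + x\right)$ ($m{\left(x,F \right)} = \left(x + F\right) \left(F + 15\right) = \left(F + x\right) \left(15 + F\right) = \left(15 + F\right) \left(F + x\right)$)
$f{\left(Z,I \right)} = 208$
$\sqrt{f{\left(577,-145 \right)} + m{\left(-380,T \right)}} = \sqrt{208 + \left(680^{2} + 15 \cdot 680 + 15 \left(-380\right) + 680 \left(-380\right)\right)} = \sqrt{208 + \left(462400 + 10200 - 5700 - 258400\right)} = \sqrt{208 + 208500} = \sqrt{208708} = 2 \sqrt{52177}$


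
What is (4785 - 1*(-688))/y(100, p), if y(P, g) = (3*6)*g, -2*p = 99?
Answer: -5473/891 ≈ -6.1425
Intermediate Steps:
p = -99/2 (p = -½*99 = -99/2 ≈ -49.500)
y(P, g) = 18*g
(4785 - 1*(-688))/y(100, p) = (4785 - 1*(-688))/((18*(-99/2))) = (4785 + 688)/(-891) = 5473*(-1/891) = -5473/891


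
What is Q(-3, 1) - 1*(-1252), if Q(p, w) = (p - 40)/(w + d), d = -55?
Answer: 67651/54 ≈ 1252.8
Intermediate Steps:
Q(p, w) = (-40 + p)/(-55 + w) (Q(p, w) = (p - 40)/(w - 55) = (-40 + p)/(-55 + w))
Q(-3, 1) - 1*(-1252) = (-40 - 3)/(-55 + 1) - 1*(-1252) = -43/(-54) + 1252 = -1/54*(-43) + 1252 = 43/54 + 1252 = 67651/54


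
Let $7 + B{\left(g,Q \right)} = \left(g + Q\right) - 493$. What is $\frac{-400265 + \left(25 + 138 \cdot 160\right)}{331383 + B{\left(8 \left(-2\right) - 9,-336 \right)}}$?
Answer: $- \frac{189080}{165261} \approx -1.1441$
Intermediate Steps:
$B{\left(g,Q \right)} = -500 + Q + g$ ($B{\left(g,Q \right)} = -7 - \left(493 - Q - g\right) = -7 + \left(-493 + Q + g\right) = -500 + Q + g$)
$\frac{-400265 + \left(25 + 138 \cdot 160\right)}{331383 + B{\left(8 \left(-2\right) - 9,-336 \right)}} = \frac{-400265 + \left(25 + 138 \cdot 160\right)}{331383 - 861} = \frac{-400265 + \left(25 + 22080\right)}{331383 - 861} = \frac{-400265 + 22105}{331383 - 861} = - \frac{378160}{331383 - 861} = - \frac{378160}{330522} = \left(-378160\right) \frac{1}{330522} = - \frac{189080}{165261}$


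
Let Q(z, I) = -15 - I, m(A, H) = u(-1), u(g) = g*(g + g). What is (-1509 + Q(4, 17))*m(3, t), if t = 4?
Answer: -3082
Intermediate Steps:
u(g) = 2*g² (u(g) = g*(2*g) = 2*g²)
m(A, H) = 2 (m(A, H) = 2*(-1)² = 2*1 = 2)
(-1509 + Q(4, 17))*m(3, t) = (-1509 + (-15 - 1*17))*2 = (-1509 + (-15 - 17))*2 = (-1509 - 32)*2 = -1541*2 = -3082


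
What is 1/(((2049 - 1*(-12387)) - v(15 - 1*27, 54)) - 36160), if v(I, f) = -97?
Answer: -1/21627 ≈ -4.6238e-5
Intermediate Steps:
1/(((2049 - 1*(-12387)) - v(15 - 1*27, 54)) - 36160) = 1/(((2049 - 1*(-12387)) - 1*(-97)) - 36160) = 1/(((2049 + 12387) + 97) - 36160) = 1/((14436 + 97) - 36160) = 1/(14533 - 36160) = 1/(-21627) = -1/21627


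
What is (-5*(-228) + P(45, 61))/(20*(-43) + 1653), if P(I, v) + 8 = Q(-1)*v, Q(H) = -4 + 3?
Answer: 1071/793 ≈ 1.3506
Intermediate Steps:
Q(H) = -1
P(I, v) = -8 - v
(-5*(-228) + P(45, 61))/(20*(-43) + 1653) = (-5*(-228) + (-8 - 1*61))/(20*(-43) + 1653) = (1140 + (-8 - 61))/(-860 + 1653) = (1140 - 69)/793 = 1071*(1/793) = 1071/793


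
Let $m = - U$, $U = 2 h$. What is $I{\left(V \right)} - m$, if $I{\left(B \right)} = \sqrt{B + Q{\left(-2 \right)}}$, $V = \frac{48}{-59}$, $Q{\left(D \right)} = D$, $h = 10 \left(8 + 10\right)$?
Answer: $360 + \frac{i \sqrt{9794}}{59} \approx 360.0 + 1.6774 i$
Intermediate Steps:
$h = 180$ ($h = 10 \cdot 18 = 180$)
$U = 360$ ($U = 2 \cdot 180 = 360$)
$V = - \frac{48}{59}$ ($V = 48 \left(- \frac{1}{59}\right) = - \frac{48}{59} \approx -0.81356$)
$I{\left(B \right)} = \sqrt{-2 + B}$ ($I{\left(B \right)} = \sqrt{B - 2} = \sqrt{-2 + B}$)
$m = -360$ ($m = \left(-1\right) 360 = -360$)
$I{\left(V \right)} - m = \sqrt{-2 - \frac{48}{59}} - -360 = \sqrt{- \frac{166}{59}} + 360 = \frac{i \sqrt{9794}}{59} + 360 = 360 + \frac{i \sqrt{9794}}{59}$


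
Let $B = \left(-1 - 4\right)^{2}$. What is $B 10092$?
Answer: $252300$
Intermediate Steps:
$B = 25$ ($B = \left(-5\right)^{2} = 25$)
$B 10092 = 25 \cdot 10092 = 252300$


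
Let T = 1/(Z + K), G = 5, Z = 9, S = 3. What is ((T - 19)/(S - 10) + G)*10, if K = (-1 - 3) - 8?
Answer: 1630/21 ≈ 77.619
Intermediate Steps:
K = -12 (K = -4 - 8 = -12)
T = -⅓ (T = 1/(9 - 12) = 1/(-3) = -⅓ ≈ -0.33333)
((T - 19)/(S - 10) + G)*10 = ((-⅓ - 19)/(3 - 10) + 5)*10 = (-58/3/(-7) + 5)*10 = (-58/3*(-⅐) + 5)*10 = (58/21 + 5)*10 = (163/21)*10 = 1630/21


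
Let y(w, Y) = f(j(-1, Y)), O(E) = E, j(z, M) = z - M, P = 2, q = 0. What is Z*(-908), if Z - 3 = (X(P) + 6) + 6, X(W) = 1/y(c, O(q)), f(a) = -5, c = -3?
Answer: -67192/5 ≈ -13438.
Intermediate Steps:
y(w, Y) = -5
X(W) = -⅕ (X(W) = 1/(-5) = -⅕)
Z = 74/5 (Z = 3 + ((-⅕ + 6) + 6) = 3 + (29/5 + 6) = 3 + 59/5 = 74/5 ≈ 14.800)
Z*(-908) = (74/5)*(-908) = -67192/5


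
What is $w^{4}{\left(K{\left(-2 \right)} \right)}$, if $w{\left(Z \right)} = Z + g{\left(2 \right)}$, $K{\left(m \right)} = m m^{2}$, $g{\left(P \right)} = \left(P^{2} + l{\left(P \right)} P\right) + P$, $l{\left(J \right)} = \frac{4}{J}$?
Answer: $16$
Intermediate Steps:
$g{\left(P \right)} = 4 + P + P^{2}$ ($g{\left(P \right)} = \left(P^{2} + \frac{4}{P} P\right) + P = \left(P^{2} + 4\right) + P = \left(4 + P^{2}\right) + P = 4 + P + P^{2}$)
$K{\left(m \right)} = m^{3}$
$w{\left(Z \right)} = 10 + Z$ ($w{\left(Z \right)} = Z + \left(4 + 2 \left(1 + 2\right)\right) = Z + \left(4 + 2 \cdot 3\right) = Z + \left(4 + 6\right) = Z + 10 = 10 + Z$)
$w^{4}{\left(K{\left(-2 \right)} \right)} = \left(10 + \left(-2\right)^{3}\right)^{4} = \left(10 - 8\right)^{4} = 2^{4} = 16$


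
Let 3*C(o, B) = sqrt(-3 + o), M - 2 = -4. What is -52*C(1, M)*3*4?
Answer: -208*I*sqrt(2) ≈ -294.16*I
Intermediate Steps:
M = -2 (M = 2 - 4 = -2)
C(o, B) = sqrt(-3 + o)/3
-52*C(1, M)*3*4 = -52*(sqrt(-3 + 1)/3)*3*4 = -52*(sqrt(-2)/3)*3*4 = -52*((I*sqrt(2))/3)*3*4 = -52*(I*sqrt(2)/3)*3*4 = -52*I*sqrt(2)*4 = -208*I*sqrt(2)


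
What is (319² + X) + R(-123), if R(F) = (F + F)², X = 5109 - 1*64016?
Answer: 103370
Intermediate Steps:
X = -58907 (X = 5109 - 64016 = -58907)
R(F) = 4*F² (R(F) = (2*F)² = 4*F²)
(319² + X) + R(-123) = (319² - 58907) + 4*(-123)² = (101761 - 58907) + 4*15129 = 42854 + 60516 = 103370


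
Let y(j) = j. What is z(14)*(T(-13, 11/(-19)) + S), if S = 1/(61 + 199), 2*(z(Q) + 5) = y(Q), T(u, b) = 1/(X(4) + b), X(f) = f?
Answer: 77/130 ≈ 0.59231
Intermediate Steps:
T(u, b) = 1/(4 + b)
z(Q) = -5 + Q/2
S = 1/260 ≈ 0.0038462
z(14)*(T(-13, 11/(-19)) + S) = (-5 + (½)*14)*(1/(4 + 11/(-19)) + 1/260) = (-5 + 7)*(1/(4 + 11*(-1/19)) + 1/260) = 2*(1/(4 - 11/19) + 1/260) = 2*(1/(65/19) + 1/260) = 2*(19/65 + 1/260) = 2*(77/260) = 77/130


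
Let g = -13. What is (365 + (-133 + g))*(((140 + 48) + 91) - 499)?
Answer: -48180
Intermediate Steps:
(365 + (-133 + g))*(((140 + 48) + 91) - 499) = (365 + (-133 - 13))*(((140 + 48) + 91) - 499) = (365 - 146)*((188 + 91) - 499) = 219*(279 - 499) = 219*(-220) = -48180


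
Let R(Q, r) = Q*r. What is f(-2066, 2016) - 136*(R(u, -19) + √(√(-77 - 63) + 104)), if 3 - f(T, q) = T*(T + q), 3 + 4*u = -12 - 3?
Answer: -114925 - 136*√(104 + 2*I*√35) ≈ -1.1631e+5 - 78.769*I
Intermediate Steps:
u = -9/2 (u = -¾ + (-12 - 3)/4 = -¾ + (¼)*(-15) = -¾ - 15/4 = -9/2 ≈ -4.5000)
f(T, q) = 3 - T*(T + q)
f(-2066, 2016) - 136*(R(u, -19) + √(√(-77 - 63) + 104)) = (3 - 1*(-2066)² - 1*(-2066)*2016) - 136*(-9/2*(-19) + √(√(-77 - 63) + 104)) = (3 - 1*4268356 + 4165056) - 136*(171/2 + √(√(-140) + 104)) = (3 - 4268356 + 4165056) - 136*(171/2 + √(2*I*√35 + 104)) = -103297 - 136*(171/2 + √(104 + 2*I*√35)) = -103297 + (-11628 - 136*√(104 + 2*I*√35)) = -114925 - 136*√(104 + 2*I*√35)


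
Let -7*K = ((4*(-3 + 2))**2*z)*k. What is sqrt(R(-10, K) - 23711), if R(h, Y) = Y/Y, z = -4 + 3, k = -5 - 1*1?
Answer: I*sqrt(23710) ≈ 153.98*I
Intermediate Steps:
k = -6 (k = -5 - 1 = -6)
z = -1
K = -96/7 (K = -(4*(-3 + 2))**2*(-1)*(-6)/7 = -(4*(-1))**2*(-1)*(-6)/7 = -(-4)**2*(-1)*(-6)/7 = -16*(-1)*(-6)/7 = -(-16)*(-6)/7 = -1/7*96 = -96/7 ≈ -13.714)
R(h, Y) = 1
sqrt(R(-10, K) - 23711) = sqrt(1 - 23711) = sqrt(-23710) = I*sqrt(23710)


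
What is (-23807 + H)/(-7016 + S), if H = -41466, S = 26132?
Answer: -65273/19116 ≈ -3.4146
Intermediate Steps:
(-23807 + H)/(-7016 + S) = (-23807 - 41466)/(-7016 + 26132) = -65273/19116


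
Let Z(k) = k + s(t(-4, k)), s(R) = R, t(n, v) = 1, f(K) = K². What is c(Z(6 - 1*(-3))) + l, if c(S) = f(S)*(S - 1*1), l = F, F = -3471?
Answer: -2571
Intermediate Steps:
l = -3471
Z(k) = 1 + k (Z(k) = k + 1 = 1 + k)
c(S) = S²*(-1 + S) (c(S) = S²*(S - 1*1) = S²*(S - 1) = S²*(-1 + S))
c(Z(6 - 1*(-3))) + l = (1 + (6 - 1*(-3)))²*(-1 + (1 + (6 - 1*(-3)))) - 3471 = (1 + (6 + 3))²*(-1 + (1 + (6 + 3))) - 3471 = (1 + 9)²*(-1 + (1 + 9)) - 3471 = 10²*(-1 + 10) - 3471 = 100*9 - 3471 = 900 - 3471 = -2571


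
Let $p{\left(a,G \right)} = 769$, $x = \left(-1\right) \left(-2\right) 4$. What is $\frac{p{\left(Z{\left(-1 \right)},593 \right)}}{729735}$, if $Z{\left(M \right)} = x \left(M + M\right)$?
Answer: $\frac{769}{729735} \approx 0.0010538$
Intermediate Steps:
$x = 8$ ($x = 2 \cdot 4 = 8$)
$Z{\left(M \right)} = 16 M$ ($Z{\left(M \right)} = 8 \left(M + M\right) = 8 \cdot 2 M = 16 M$)
$\frac{p{\left(Z{\left(-1 \right)},593 \right)}}{729735} = \frac{769}{729735}$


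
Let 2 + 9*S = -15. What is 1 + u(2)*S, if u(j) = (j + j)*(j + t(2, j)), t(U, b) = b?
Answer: -263/9 ≈ -29.222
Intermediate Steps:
S = -17/9 (S = -2/9 + (⅑)*(-15) = -2/9 - 5/3 = -17/9 ≈ -1.8889)
u(j) = 4*j² (u(j) = (j + j)*(j + j) = (2*j)*(2*j) = 4*j²)
1 + u(2)*S = 1 + (4*2²)*(-17/9) = 1 + (4*4)*(-17/9) = 1 + 16*(-17/9) = 1 - 272/9 = -263/9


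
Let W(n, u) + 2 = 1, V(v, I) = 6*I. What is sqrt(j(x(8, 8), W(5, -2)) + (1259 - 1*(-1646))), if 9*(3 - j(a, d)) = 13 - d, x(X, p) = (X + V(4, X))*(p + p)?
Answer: sqrt(26158)/3 ≈ 53.911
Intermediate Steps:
W(n, u) = -1 (W(n, u) = -2 + 1 = -1)
x(X, p) = 14*X*p (x(X, p) = (X + 6*X)*(p + p) = (7*X)*(2*p) = 14*X*p)
j(a, d) = 14/9 + d/9 (j(a, d) = 3 - (13 - d)/9 = 3 + (-13/9 + d/9) = 14/9 + d/9)
sqrt(j(x(8, 8), W(5, -2)) + (1259 - 1*(-1646))) = sqrt((14/9 + (1/9)*(-1)) + (1259 - 1*(-1646))) = sqrt((14/9 - 1/9) + (1259 + 1646)) = sqrt(13/9 + 2905) = sqrt(26158/9) = sqrt(26158)/3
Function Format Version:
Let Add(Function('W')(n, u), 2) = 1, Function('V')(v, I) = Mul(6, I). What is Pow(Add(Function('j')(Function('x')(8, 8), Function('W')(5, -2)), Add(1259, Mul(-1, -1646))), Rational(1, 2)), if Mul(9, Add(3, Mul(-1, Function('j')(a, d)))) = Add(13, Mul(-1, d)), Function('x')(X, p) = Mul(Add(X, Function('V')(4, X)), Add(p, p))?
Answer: Mul(Rational(1, 3), Pow(26158, Rational(1, 2))) ≈ 53.911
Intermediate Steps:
Function('W')(n, u) = -1 (Function('W')(n, u) = Add(-2, 1) = -1)
Function('x')(X, p) = Mul(14, X, p) (Function('x')(X, p) = Mul(Add(X, Mul(6, X)), Add(p, p)) = Mul(Mul(7, X), Mul(2, p)) = Mul(14, X, p))
Function('j')(a, d) = Add(Rational(14, 9), Mul(Rational(1, 9), d)) (Function('j')(a, d) = Add(3, Mul(Rational(-1, 9), Add(13, Mul(-1, d)))) = Add(3, Add(Rational(-13, 9), Mul(Rational(1, 9), d))) = Add(Rational(14, 9), Mul(Rational(1, 9), d)))
Pow(Add(Function('j')(Function('x')(8, 8), Function('W')(5, -2)), Add(1259, Mul(-1, -1646))), Rational(1, 2)) = Pow(Add(Add(Rational(14, 9), Mul(Rational(1, 9), -1)), Add(1259, Mul(-1, -1646))), Rational(1, 2)) = Pow(Add(Add(Rational(14, 9), Rational(-1, 9)), Add(1259, 1646)), Rational(1, 2)) = Pow(Add(Rational(13, 9), 2905), Rational(1, 2)) = Pow(Rational(26158, 9), Rational(1, 2)) = Mul(Rational(1, 3), Pow(26158, Rational(1, 2)))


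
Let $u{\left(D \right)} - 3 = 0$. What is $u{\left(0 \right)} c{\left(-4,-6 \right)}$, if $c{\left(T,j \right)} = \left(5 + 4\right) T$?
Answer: $-108$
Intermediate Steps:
$c{\left(T,j \right)} = 9 T$
$u{\left(D \right)} = 3$ ($u{\left(D \right)} = 3 + 0 = 3$)
$u{\left(0 \right)} c{\left(-4,-6 \right)} = 3 \cdot 9 \left(-4\right) = 3 \left(-36\right) = -108$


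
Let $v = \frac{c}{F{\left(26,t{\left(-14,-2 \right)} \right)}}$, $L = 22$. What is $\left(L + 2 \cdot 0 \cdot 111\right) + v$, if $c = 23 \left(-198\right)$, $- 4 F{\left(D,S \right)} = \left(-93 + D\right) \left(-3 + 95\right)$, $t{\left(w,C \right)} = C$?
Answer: $\frac{1276}{67} \approx 19.045$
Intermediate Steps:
$F{\left(D,S \right)} = 2139 - 23 D$ ($F{\left(D,S \right)} = - \frac{\left(-93 + D\right) \left(-3 + 95\right)}{4} = - \frac{\left(-93 + D\right) 92}{4} = - \frac{-8556 + 92 D}{4} = 2139 - 23 D$)
$c = -4554$
$v = - \frac{198}{67}$ ($v = - \frac{4554}{2139 - 598} = - \frac{4554}{1541} = \left(-4554\right) \frac{1}{1541} = - \frac{198}{67} \approx -2.9552$)
$\left(L + 2 \cdot 0 \cdot 111\right) + v = \left(22 + 2 \cdot 0 \cdot 111\right) - \frac{198}{67} = \left(22 + 0 \cdot 111\right) - \frac{198}{67} = \left(22 + 0\right) - \frac{198}{67} = 22 - \frac{198}{67} = \frac{1276}{67}$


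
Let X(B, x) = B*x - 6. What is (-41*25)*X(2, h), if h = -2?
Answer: 10250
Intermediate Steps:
X(B, x) = -6 + B*x
(-41*25)*X(2, h) = (-41*25)*(-6 + 2*(-2)) = -1025*(-6 - 4) = -1025*(-10) = 10250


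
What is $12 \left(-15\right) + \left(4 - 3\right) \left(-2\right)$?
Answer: $-182$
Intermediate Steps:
$12 \left(-15\right) + \left(4 - 3\right) \left(-2\right) = -180 + 1 \left(-2\right) = -180 - 2 = -182$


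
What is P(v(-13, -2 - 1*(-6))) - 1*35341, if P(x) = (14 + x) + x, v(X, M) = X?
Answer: -35353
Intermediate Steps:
P(x) = 14 + 2*x
P(v(-13, -2 - 1*(-6))) - 1*35341 = (14 + 2*(-13)) - 1*35341 = (14 - 26) - 35341 = -12 - 35341 = -35353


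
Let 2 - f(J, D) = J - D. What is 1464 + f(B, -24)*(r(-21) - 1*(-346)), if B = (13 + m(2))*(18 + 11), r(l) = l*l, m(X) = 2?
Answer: -358195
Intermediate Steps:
r(l) = l²
B = 435 (B = (13 + 2)*(18 + 11) = 15*29 = 435)
f(J, D) = 2 + D - J (f(J, D) = 2 - (J - D) = 2 + (D - J) = 2 + D - J)
1464 + f(B, -24)*(r(-21) - 1*(-346)) = 1464 + (2 - 24 - 1*435)*((-21)² - 1*(-346)) = 1464 + (2 - 24 - 435)*(441 + 346) = 1464 - 457*787 = 1464 - 359659 = -358195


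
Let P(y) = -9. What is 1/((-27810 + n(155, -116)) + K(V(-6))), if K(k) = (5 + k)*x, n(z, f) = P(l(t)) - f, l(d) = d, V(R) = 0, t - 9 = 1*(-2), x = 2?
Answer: -1/27693 ≈ -3.6110e-5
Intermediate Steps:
t = 7 (t = 9 + 1*(-2) = 9 - 2 = 7)
n(z, f) = -9 - f
K(k) = 10 + 2*k (K(k) = (5 + k)*2 = 10 + 2*k)
1/((-27810 + n(155, -116)) + K(V(-6))) = 1/((-27810 + (-9 - 1*(-116))) + (10 + 2*0)) = 1/((-27810 + (-9 + 116)) + (10 + 0)) = 1/((-27810 + 107) + 10) = 1/(-27703 + 10) = 1/(-27693) = -1/27693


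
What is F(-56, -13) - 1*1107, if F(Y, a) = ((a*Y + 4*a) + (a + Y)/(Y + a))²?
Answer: 457222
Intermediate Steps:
F(Y, a) = (1 + 4*a + Y*a)² (F(Y, a) = ((Y*a + 4*a) + (Y + a)/(Y + a))² = ((4*a + Y*a) + 1)² = (1 + 4*a + Y*a)²)
F(-56, -13) - 1*1107 = (1 + 8*(-13) + 16*(-13)² + (-56)²*(-13)² + 2*(-56)*(-13) + 8*(-56)*(-13)²) - 1*1107 = (1 - 104 + 16*169 + 3136*169 + 1456 + 8*(-56)*169) - 1107 = (1 - 104 + 2704 + 529984 + 1456 - 75712) - 1107 = 458329 - 1107 = 457222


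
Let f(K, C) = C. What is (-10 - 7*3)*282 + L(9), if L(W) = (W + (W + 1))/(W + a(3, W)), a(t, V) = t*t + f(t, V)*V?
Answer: -865439/99 ≈ -8741.8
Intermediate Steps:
a(t, V) = V² + t² (a(t, V) = t*t + V*V = t² + V² = V² + t²)
L(W) = (1 + 2*W)/(9 + W + W²) (L(W) = (W + (W + 1))/(W + (W² + 3²)) = (W + (1 + W))/(W + (W² + 9)) = (1 + 2*W)/(W + (9 + W²)) = (1 + 2*W)/(9 + W + W²))
(-10 - 7*3)*282 + L(9) = (-10 - 7*3)*282 + (1 + 2*9)/(9 + 9 + 9²) = (-10 - 21)*282 + (1 + 18)/(9 + 9 + 81) = -31*282 + 19/99 = -8742 + (1/99)*19 = -8742 + 19/99 = -865439/99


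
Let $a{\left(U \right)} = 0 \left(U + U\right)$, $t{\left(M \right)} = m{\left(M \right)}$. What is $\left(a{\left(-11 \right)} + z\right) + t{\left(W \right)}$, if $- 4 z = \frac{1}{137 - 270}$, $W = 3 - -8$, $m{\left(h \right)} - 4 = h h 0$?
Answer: $\frac{2129}{532} \approx 4.0019$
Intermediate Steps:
$m{\left(h \right)} = 4$ ($m{\left(h \right)} = 4 + h h 0 = 4 + h^{2} \cdot 0 = 4 + 0 = 4$)
$W = 11$ ($W = 3 + 8 = 11$)
$t{\left(M \right)} = 4$
$a{\left(U \right)} = 0$ ($a{\left(U \right)} = 0 \cdot 2 U = 0$)
$z = \frac{1}{532}$ ($z = - \frac{1}{4 \left(137 - 270\right)} = - \frac{1}{4 \left(-133\right)} = \left(- \frac{1}{4}\right) \left(- \frac{1}{133}\right) = \frac{1}{532} \approx 0.0018797$)
$\left(a{\left(-11 \right)} + z\right) + t{\left(W \right)} = \left(0 + \frac{1}{532}\right) + 4 = \frac{1}{532} + 4 = \frac{2129}{532}$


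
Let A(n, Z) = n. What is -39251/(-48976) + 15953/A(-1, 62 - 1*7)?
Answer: -781274877/48976 ≈ -15952.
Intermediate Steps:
-39251/(-48976) + 15953/A(-1, 62 - 1*7) = -39251/(-48976) + 15953/(-1) = -39251*(-1/48976) + 15953*(-1) = 39251/48976 - 15953 = -781274877/48976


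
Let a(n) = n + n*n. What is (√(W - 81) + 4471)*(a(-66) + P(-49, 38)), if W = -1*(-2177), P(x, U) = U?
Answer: 19350488 + 17312*√131 ≈ 1.9549e+7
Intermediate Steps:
a(n) = n + n²
W = 2177
(√(W - 81) + 4471)*(a(-66) + P(-49, 38)) = (√(2177 - 81) + 4471)*(-66*(1 - 66) + 38) = (√2096 + 4471)*(-66*(-65) + 38) = (4*√131 + 4471)*(4290 + 38) = (4471 + 4*√131)*4328 = 19350488 + 17312*√131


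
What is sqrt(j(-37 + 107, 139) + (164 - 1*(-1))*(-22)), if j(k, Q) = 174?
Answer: 24*I*sqrt(6) ≈ 58.788*I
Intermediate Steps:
sqrt(j(-37 + 107, 139) + (164 - 1*(-1))*(-22)) = sqrt(174 + (164 - 1*(-1))*(-22)) = sqrt(174 + (164 + 1)*(-22)) = sqrt(174 + 165*(-22)) = sqrt(174 - 3630) = sqrt(-3456) = 24*I*sqrt(6)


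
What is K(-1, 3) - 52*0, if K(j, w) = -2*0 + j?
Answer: -1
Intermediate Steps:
K(j, w) = j (K(j, w) = 0 + j = j)
K(-1, 3) - 52*0 = -1 - 52*0 = -1 - 1*0 = -1 + 0 = -1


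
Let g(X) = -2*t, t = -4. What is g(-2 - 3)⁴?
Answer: 4096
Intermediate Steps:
g(X) = 8 (g(X) = -2*(-4) = 8)
g(-2 - 3)⁴ = 8⁴ = 4096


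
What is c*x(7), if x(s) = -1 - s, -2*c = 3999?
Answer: 15996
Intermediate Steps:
c = -3999/2 (c = -1/2*3999 = -3999/2 ≈ -1999.5)
c*x(7) = -3999*(-1 - 1*7)/2 = -3999*(-1 - 7)/2 = -3999/2*(-8) = 15996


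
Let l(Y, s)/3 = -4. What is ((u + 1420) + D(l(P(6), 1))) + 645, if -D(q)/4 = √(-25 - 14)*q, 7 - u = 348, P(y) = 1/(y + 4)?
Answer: 1724 + 48*I*√39 ≈ 1724.0 + 299.76*I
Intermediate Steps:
P(y) = 1/(4 + y)
l(Y, s) = -12 (l(Y, s) = 3*(-4) = -12)
u = -341 (u = 7 - 1*348 = 7 - 348 = -341)
D(q) = -4*I*q*√39 (D(q) = -4*√(-25 - 14)*q = -4*√(-39)*q = -4*I*√39*q = -4*I*q*√39)
((u + 1420) + D(l(P(6), 1))) + 645 = ((-341 + 1420) - 4*I*(-12)*√39) + 645 = (1079 + 48*I*√39) + 645 = 1724 + 48*I*√39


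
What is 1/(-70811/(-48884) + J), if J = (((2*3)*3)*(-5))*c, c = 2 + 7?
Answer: -48884/39525229 ≈ -0.0012368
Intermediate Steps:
c = 9
J = -810 (J = (((2*3)*3)*(-5))*9 = ((6*3)*(-5))*9 = (18*(-5))*9 = -90*9 = -810)
1/(-70811/(-48884) + J) = 1/(-70811/(-48884) - 810) = 1/(-70811*(-1/48884) - 810) = 1/(70811/48884 - 810) = 1/(-39525229/48884) = -48884/39525229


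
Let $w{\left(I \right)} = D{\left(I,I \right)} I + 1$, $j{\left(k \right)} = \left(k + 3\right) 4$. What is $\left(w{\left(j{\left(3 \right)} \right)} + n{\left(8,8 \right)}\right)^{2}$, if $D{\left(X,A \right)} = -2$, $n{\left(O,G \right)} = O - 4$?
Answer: $1849$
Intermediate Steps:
$n{\left(O,G \right)} = -4 + O$
$j{\left(k \right)} = 12 + 4 k$ ($j{\left(k \right)} = \left(3 + k\right) 4 = 12 + 4 k$)
$w{\left(I \right)} = 1 - 2 I$ ($w{\left(I \right)} = - 2 I + 1 = 1 - 2 I$)
$\left(w{\left(j{\left(3 \right)} \right)} + n{\left(8,8 \right)}\right)^{2} = \left(\left(1 - 2 \left(12 + 4 \cdot 3\right)\right) + \left(-4 + 8\right)\right)^{2} = \left(\left(1 - 2 \left(12 + 12\right)\right) + 4\right)^{2} = \left(\left(1 - 48\right) + 4\right)^{2} = \left(-47 + 4\right)^{2} = \left(-43\right)^{2} = 1849$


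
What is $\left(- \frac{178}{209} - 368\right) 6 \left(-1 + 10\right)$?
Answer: $- \frac{4162860}{209} \approx -19918.0$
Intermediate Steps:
$\left(- \frac{178}{209} - 368\right) 6 \left(-1 + 10\right) = \left(\left(-178\right) \frac{1}{209} - 368\right) 6 \cdot 9 = \left(- \frac{178}{209} - 368\right) 54 = \left(- \frac{77090}{209}\right) 54 = - \frac{4162860}{209}$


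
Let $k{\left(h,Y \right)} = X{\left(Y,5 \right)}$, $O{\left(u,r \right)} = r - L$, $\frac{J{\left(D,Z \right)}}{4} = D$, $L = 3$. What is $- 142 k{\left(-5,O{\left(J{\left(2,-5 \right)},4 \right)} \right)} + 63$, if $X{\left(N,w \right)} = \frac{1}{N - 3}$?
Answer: $134$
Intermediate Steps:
$J{\left(D,Z \right)} = 4 D$
$X{\left(N,w \right)} = \frac{1}{-3 + N}$
$O{\left(u,r \right)} = -3 + r$ ($O{\left(u,r \right)} = r - 3 = -3 + r$)
$k{\left(h,Y \right)} = \frac{1}{-3 + Y}$
$- 142 k{\left(-5,O{\left(J{\left(2,-5 \right)},4 \right)} \right)} + 63 = - \frac{142}{-3 + \left(-3 + 4\right)} + 63 = - \frac{142}{-3 + 1} + 63 = - \frac{142}{-2} + 63 = \left(-142\right) \left(- \frac{1}{2}\right) + 63 = 71 + 63 = 134$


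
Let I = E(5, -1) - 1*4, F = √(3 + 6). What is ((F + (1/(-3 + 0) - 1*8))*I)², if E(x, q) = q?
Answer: 6400/9 ≈ 711.11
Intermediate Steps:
F = 3 (F = √9 = 3)
I = -5 (I = -1 - 1*4 = -1 - 4 = -5)
((F + (1/(-3 + 0) - 1*8))*I)² = ((3 + (1/(-3 + 0) - 1*8))*(-5))² = ((3 + (1/(-3) - 8))*(-5))² = ((3 + (-⅓ - 8))*(-5))² = ((3 - 25/3)*(-5))² = (-16/3*(-5))² = (80/3)² = 6400/9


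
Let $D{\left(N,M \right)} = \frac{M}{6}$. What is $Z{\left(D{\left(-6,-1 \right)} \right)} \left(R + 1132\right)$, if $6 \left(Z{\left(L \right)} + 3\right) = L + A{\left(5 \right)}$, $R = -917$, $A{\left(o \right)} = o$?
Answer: $- \frac{16985}{36} \approx -471.81$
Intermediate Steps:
$D{\left(N,M \right)} = \frac{M}{6}$ ($D{\left(N,M \right)} = M \frac{1}{6} = \frac{M}{6}$)
$Z{\left(L \right)} = - \frac{13}{6} + \frac{L}{6}$ ($Z{\left(L \right)} = -3 + \frac{L + 5}{6} = -3 + \frac{5 + L}{6} = -3 + \left(\frac{5}{6} + \frac{L}{6}\right) = - \frac{13}{6} + \frac{L}{6}$)
$Z{\left(D{\left(-6,-1 \right)} \right)} \left(R + 1132\right) = \left(- \frac{13}{6} + \frac{\frac{1}{6} \left(-1\right)}{6}\right) \left(-917 + 1132\right) = \left(- \frac{13}{6} + \frac{1}{6} \left(- \frac{1}{6}\right)\right) 215 = \left(- \frac{13}{6} - \frac{1}{36}\right) 215 = \left(- \frac{79}{36}\right) 215 = - \frac{16985}{36}$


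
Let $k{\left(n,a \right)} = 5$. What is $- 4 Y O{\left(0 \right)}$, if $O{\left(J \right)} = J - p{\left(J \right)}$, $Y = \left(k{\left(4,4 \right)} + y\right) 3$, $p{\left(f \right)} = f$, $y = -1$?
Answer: $0$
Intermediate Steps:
$Y = 12$ ($Y = \left(5 - 1\right) 3 = 4 \cdot 3 = 12$)
$O{\left(J \right)} = 0$ ($O{\left(J \right)} = J - J = 0$)
$- 4 Y O{\left(0 \right)} = \left(-4\right) 12 \cdot 0 = \left(-48\right) 0 = 0$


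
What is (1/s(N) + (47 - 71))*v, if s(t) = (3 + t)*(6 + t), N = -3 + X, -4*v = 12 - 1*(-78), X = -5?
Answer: 2151/4 ≈ 537.75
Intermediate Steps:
v = -45/2 (v = -(12 - 1*(-78))/4 = -(12 + 78)/4 = -¼*90 = -45/2 ≈ -22.500)
N = -8 (N = -3 - 5 = -8)
(1/s(N) + (47 - 71))*v = (1/(18 + (-8)² + 9*(-8)) + (47 - 71))*(-45/2) = (1/(18 + 64 - 72) - 24)*(-45/2) = (1/10 - 24)*(-45/2) = (⅒ - 24)*(-45/2) = -239/10*(-45/2) = 2151/4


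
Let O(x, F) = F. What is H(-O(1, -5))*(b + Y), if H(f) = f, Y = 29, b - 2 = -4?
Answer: 135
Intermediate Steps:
b = -2 (b = 2 - 4 = -2)
H(-O(1, -5))*(b + Y) = (-1*(-5))*(-2 + 29) = 5*27 = 135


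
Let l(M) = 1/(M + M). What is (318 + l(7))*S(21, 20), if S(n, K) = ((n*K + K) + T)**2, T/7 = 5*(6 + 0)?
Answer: 940696250/7 ≈ 1.3439e+8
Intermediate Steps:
T = 210 (T = 7*(5*(6 + 0)) = 7*(5*6) = 7*30 = 210)
S(n, K) = (210 + K + K*n)**2 (S(n, K) = ((n*K + K) + 210)**2 = ((K*n + K) + 210)**2 = ((K + K*n) + 210)**2 = (210 + K + K*n)**2)
l(M) = 1/(2*M)
(318 + l(7))*S(21, 20) = (318 + (1/2)/7)*(210 + 20 + 20*21)**2 = (318 + (1/2)*(1/7))*(210 + 20 + 420)**2 = (318 + 1/14)*650**2 = (4453/14)*422500 = 940696250/7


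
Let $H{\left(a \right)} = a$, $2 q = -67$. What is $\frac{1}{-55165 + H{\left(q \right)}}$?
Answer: $- \frac{2}{110397} \approx -1.8116 \cdot 10^{-5}$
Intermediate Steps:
$q = - \frac{67}{2}$ ($q = \frac{1}{2} \left(-67\right) = - \frac{67}{2} \approx -33.5$)
$\frac{1}{-55165 + H{\left(q \right)}} = \frac{1}{-55165 - \frac{67}{2}} = \frac{1}{- \frac{110397}{2}} = - \frac{2}{110397}$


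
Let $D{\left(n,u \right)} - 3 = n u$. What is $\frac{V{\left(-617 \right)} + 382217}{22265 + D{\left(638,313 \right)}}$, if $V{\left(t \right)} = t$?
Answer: $\frac{190800}{110981} \approx 1.7192$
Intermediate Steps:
$D{\left(n,u \right)} = 3 + n u$
$\frac{V{\left(-617 \right)} + 382217}{22265 + D{\left(638,313 \right)}} = \frac{-617 + 382217}{22265 + \left(3 + 638 \cdot 313\right)} = \frac{381600}{22265 + \left(3 + 199694\right)} = \frac{381600}{22265 + 199697} = \frac{381600}{221962} = 381600 \cdot \frac{1}{221962} = \frac{190800}{110981}$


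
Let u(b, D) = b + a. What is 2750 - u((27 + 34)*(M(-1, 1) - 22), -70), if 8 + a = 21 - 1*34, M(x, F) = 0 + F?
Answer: 4052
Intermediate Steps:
M(x, F) = F
a = -21 (a = -8 + (21 - 1*34) = -8 + (21 - 34) = -8 - 13 = -21)
u(b, D) = -21 + b (u(b, D) = b - 21 = -21 + b)
2750 - u((27 + 34)*(M(-1, 1) - 22), -70) = 2750 - (-21 + (27 + 34)*(1 - 22)) = 2750 - (-21 + 61*(-21)) = 2750 - (-21 - 1281) = 2750 - 1*(-1302) = 2750 + 1302 = 4052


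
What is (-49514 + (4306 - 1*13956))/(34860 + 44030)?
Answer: -4226/5635 ≈ -0.74996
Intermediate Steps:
(-49514 + (4306 - 1*13956))/(34860 + 44030) = (-49514 + (4306 - 13956))/78890 = (-49514 - 9650)*(1/78890) = -59164*1/78890 = -4226/5635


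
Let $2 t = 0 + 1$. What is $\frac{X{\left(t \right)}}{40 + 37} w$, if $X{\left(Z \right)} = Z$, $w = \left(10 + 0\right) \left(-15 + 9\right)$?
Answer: $- \frac{30}{77} \approx -0.38961$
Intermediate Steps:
$w = -60$ ($w = 10 \left(-6\right) = -60$)
$t = \frac{1}{2}$ ($t = \frac{0 + 1}{2} = \frac{1}{2} \cdot 1 = \frac{1}{2} \approx 0.5$)
$\frac{X{\left(t \right)}}{40 + 37} w = \frac{1}{2 \left(40 + 37\right)} \left(-60\right) = \frac{1}{2 \cdot 77} \left(-60\right) = \frac{1}{2} \cdot \frac{1}{77} \left(-60\right) = \frac{1}{154} \left(-60\right) = - \frac{30}{77}$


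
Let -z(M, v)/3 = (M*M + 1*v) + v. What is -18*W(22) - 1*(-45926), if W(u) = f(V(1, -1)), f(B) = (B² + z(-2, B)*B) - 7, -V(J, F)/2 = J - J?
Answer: 46052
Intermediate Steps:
z(M, v) = -6*v - 3*M² (z(M, v) = -3*((M*M + 1*v) + v) = -3*((M² + v) + v) = -3*((v + M²) + v) = -3*(M² + 2*v) = -6*v - 3*M²)
V(J, F) = 0 (V(J, F) = -2*(J - J) = -2*0 = 0)
f(B) = -7 + B² + B*(-12 - 6*B) (f(B) = (B² + (-6*B - 3*(-2)²)*B) - 7 = (B² + (-6*B - 3*4)*B) - 7 = (B² + (-6*B - 12)*B) - 7 = (B² + (-12 - 6*B)*B) - 7 = (B² + B*(-12 - 6*B)) - 7 = -7 + B² + B*(-12 - 6*B))
W(u) = -7 (W(u) = -7 + 0² - 6*0*(2 + 0) = -7 + 0 - 6*0*2 = -7 + 0 + 0 = -7)
-18*W(22) - 1*(-45926) = -18*(-7) - 1*(-45926) = 126 + 45926 = 46052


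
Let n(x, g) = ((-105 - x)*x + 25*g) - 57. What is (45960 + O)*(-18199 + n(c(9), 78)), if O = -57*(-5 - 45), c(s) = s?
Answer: -845974920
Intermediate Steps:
n(x, g) = -57 + 25*g + x*(-105 - x) (n(x, g) = (x*(-105 - x) + 25*g) - 57 = (25*g + x*(-105 - x)) - 57 = -57 + 25*g + x*(-105 - x))
O = 2850 (O = -57*(-50) = 2850)
(45960 + O)*(-18199 + n(c(9), 78)) = (45960 + 2850)*(-18199 + (-57 - 1*9² - 105*9 + 25*78)) = 48810*(-18199 + (-57 - 1*81 - 945 + 1950)) = 48810*(-18199 + (-57 - 81 - 945 + 1950)) = 48810*(-18199 + 867) = 48810*(-17332) = -845974920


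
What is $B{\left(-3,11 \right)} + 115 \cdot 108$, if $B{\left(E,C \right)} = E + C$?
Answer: $12428$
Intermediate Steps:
$B{\left(E,C \right)} = C + E$
$B{\left(-3,11 \right)} + 115 \cdot 108 = \left(11 - 3\right) + 115 \cdot 108 = 8 + 12420 = 12428$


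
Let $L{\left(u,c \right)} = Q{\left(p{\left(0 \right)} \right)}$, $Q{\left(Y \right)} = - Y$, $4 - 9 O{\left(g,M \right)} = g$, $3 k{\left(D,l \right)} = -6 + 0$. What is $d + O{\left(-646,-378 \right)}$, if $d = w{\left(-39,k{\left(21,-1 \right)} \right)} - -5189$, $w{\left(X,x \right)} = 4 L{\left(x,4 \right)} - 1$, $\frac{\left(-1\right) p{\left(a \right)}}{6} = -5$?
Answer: $\frac{46262}{9} \approx 5140.2$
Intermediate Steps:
$k{\left(D,l \right)} = -2$ ($k{\left(D,l \right)} = \frac{-6 + 0}{3} = \frac{1}{3} \left(-6\right) = -2$)
$p{\left(a \right)} = 30$ ($p{\left(a \right)} = \left(-6\right) \left(-5\right) = 30$)
$O{\left(g,M \right)} = \frac{4}{9} - \frac{g}{9}$
$L{\left(u,c \right)} = -30$ ($L{\left(u,c \right)} = \left(-1\right) 30 = -30$)
$w{\left(X,x \right)} = -121$ ($w{\left(X,x \right)} = 4 \left(-30\right) - 1 = -120 - 1 = -121$)
$d = 5068$ ($d = -121 - -5189 = -121 + 5189 = 5068$)
$d + O{\left(-646,-378 \right)} = 5068 + \left(\frac{4}{9} - - \frac{646}{9}\right) = 5068 + \left(\frac{4}{9} + \frac{646}{9}\right) = 5068 + \frac{650}{9} = \frac{46262}{9}$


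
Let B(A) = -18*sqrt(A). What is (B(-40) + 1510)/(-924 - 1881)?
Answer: -302/561 + 12*I*sqrt(10)/935 ≈ -0.53832 + 0.040585*I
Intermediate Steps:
(B(-40) + 1510)/(-924 - 1881) = (-36*I*sqrt(10) + 1510)/(-924 - 1881) = (-36*I*sqrt(10) + 1510)/(-2805) = (-36*I*sqrt(10) + 1510)*(-1/2805) = (1510 - 36*I*sqrt(10))*(-1/2805) = -302/561 + 12*I*sqrt(10)/935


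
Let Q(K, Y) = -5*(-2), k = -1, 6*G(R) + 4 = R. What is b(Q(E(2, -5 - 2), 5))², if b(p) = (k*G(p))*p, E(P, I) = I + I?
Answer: 100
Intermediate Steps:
G(R) = -⅔ + R/6
E(P, I) = 2*I
Q(K, Y) = 10
b(p) = p*(⅔ - p/6) (b(p) = (-(-⅔ + p/6))*p = (⅔ - p/6)*p = p*(⅔ - p/6))
b(Q(E(2, -5 - 2), 5))² = ((⅙)*10*(4 - 1*10))² = ((⅙)*10*(4 - 10))² = ((⅙)*10*(-6))² = (-10)² = 100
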